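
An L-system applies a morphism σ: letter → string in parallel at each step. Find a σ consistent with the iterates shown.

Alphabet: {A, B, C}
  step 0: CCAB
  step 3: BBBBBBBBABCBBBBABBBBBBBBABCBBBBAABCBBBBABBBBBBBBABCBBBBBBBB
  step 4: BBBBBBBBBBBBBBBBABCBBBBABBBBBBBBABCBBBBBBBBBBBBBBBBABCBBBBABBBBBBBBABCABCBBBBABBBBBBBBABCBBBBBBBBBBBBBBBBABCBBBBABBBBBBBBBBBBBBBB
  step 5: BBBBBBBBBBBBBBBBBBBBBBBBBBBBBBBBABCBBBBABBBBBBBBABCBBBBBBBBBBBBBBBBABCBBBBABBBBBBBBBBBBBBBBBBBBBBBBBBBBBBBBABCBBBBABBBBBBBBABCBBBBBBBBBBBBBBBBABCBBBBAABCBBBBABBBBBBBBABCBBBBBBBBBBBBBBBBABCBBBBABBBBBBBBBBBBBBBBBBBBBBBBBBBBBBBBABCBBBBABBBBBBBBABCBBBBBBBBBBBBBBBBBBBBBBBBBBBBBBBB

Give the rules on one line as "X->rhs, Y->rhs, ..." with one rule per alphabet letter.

A->ABC, B->BB, C->BBA

  step 4 ⇒ step 5: BBBBBBBBBBBBBBBBABCBBBBABBBBBBBBABCBBBBBBBBBBBBBBBBABCBBBBABBBBBBBBABCABCBBBBABBBBBBBBABCBBBBBBBBBBBBBBBBABCBBBBABBBBBBBBBBBBBBBB ⇒ BB·BB·BB·BB·BB·BB·BB·BB·BB·BB·BB·BB·BB·BB·BB·BB·ABC·BB·BBA·BB·BB·BB·BB·ABC·BB·BB·BB·BB·BB·BB·BB·BB·ABC·BB·BBA·BB·BB·BB·BB·BB·BB·BB·BB·BB·BB·BB·BB·BB·BB·BB·BB·ABC·BB·BBA·BB·BB·BB·BB·ABC·BB·BB·BB·BB·BB·BB·BB·BB·ABC·BB·BBA·ABC·BB·BBA·BB·BB·BB·BB·ABC·BB·BB·BB·BB·BB·BB·BB·BB·ABC·BB·BBA·BB·BB·BB·BB·BB·BB·BB·BB·BB·BB·BB·BB·BB·BB·BB·BB·ABC·BB·BBA·BB·BB·BB·BB·ABC·BB·BB·BB·BB·BB·BB·BB·BB·BB·BB·BB·BB·BB·BB·BB·BB
    A ↦ ABC
    B ↦ BB
    C ↦ BBA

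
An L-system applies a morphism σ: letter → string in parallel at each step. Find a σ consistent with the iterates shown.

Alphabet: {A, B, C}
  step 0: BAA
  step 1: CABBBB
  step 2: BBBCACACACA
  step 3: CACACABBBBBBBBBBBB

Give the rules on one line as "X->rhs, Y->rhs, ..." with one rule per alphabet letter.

  step 2 ⇒ step 3: BBBCACACACA ⇒ CA·CA·CA·B·BB·B·BB·B·BB·B·BB
    A ↦ BB
    B ↦ CA
    C ↦ B

A->BB, B->CA, C->B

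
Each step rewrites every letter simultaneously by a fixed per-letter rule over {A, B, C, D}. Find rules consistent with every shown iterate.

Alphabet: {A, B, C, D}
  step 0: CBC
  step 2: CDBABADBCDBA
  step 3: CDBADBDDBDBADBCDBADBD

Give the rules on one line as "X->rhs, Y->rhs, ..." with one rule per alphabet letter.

  step 2 ⇒ step 3: CDBABADBCDBA ⇒ CD·BA·DB·D·DB·D·BA·DB·CD·BA·DB·D
    A ↦ D
    B ↦ DB
    C ↦ CD
    D ↦ BA

A->D, B->DB, C->CD, D->BA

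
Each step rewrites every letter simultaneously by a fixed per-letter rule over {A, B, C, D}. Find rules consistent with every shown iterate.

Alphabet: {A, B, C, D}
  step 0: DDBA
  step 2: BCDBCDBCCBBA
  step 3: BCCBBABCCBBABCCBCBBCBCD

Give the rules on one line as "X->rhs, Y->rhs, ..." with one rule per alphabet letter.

A->D, B->BC, C->CB, D->BA

  step 2 ⇒ step 3: BCDBCDBCCBBA ⇒ BC·CB·BA·BC·CB·BA·BC·CB·CB·BC·BC·D
    A ↦ D
    B ↦ BC
    C ↦ CB
    D ↦ BA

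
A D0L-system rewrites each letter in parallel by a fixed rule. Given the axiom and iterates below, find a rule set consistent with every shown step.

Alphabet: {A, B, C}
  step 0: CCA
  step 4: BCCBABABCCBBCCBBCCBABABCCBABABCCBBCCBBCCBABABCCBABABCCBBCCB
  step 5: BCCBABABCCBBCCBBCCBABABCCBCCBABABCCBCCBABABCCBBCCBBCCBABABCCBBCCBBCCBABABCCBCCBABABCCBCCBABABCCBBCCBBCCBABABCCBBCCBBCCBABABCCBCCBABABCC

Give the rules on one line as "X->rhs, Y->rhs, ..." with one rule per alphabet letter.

  step 4 ⇒ step 5: BCCBABABCCBBCCBBCCBABABCCBABABCCBBCCBBCCBABABCCBABABCCBBCCB ⇒ BCC·BA·BA·BCC·B·BCC·B·BCC·BA·BA·BCC·BCC·BA·BA·BCC·BCC·BA·BA·BCC·B·BCC·B·BCC·BA·BA·BCC·B·BCC·B·BCC·BA·BA·BCC·BCC·BA·BA·BCC·BCC·BA·BA·BCC·B·BCC·B·BCC·BA·BA·BCC·B·BCC·B·BCC·BA·BA·BCC·BCC·BA·BA·BCC
    A ↦ B
    B ↦ BCC
    C ↦ BA

A->B, B->BCC, C->BA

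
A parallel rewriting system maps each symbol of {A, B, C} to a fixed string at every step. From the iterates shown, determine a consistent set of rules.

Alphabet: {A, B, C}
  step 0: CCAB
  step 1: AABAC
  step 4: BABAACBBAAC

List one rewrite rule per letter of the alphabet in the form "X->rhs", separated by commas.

A->B, B->AC, C->A

  step 0 ⇒ step 1: CCAB ⇒ A·A·B·AC
    A ↦ B
    B ↦ AC
    C ↦ A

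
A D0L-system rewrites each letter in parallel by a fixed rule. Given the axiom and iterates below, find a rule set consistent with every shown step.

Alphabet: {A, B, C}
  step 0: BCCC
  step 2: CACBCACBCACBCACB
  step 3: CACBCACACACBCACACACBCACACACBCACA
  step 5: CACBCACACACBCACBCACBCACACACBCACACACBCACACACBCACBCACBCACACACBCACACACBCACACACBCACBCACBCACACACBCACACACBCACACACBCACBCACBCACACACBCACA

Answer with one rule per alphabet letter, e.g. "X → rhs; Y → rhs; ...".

A->CB, B->CA, C->CA

  step 2 ⇒ step 3: CACBCACBCACBCACB ⇒ CA·CB·CA·CA·CA·CB·CA·CA·CA·CB·CA·CA·CA·CB·CA·CA
    A ↦ CB
    B ↦ CA
    C ↦ CA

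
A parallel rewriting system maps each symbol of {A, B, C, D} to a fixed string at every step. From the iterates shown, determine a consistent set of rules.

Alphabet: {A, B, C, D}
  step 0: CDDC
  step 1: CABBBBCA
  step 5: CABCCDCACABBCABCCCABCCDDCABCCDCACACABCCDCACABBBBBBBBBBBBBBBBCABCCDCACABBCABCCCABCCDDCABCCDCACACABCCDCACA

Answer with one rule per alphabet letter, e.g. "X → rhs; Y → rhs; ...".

  step 0 ⇒ step 1: CDDC ⇒ CA·BB·BB·CA
    C ↦ CA
    D ↦ BB
    A ↦ BCC  (constrained at step 1)
    B ↦ D  (constrained at step 1)

A->BCC, B->D, C->CA, D->BB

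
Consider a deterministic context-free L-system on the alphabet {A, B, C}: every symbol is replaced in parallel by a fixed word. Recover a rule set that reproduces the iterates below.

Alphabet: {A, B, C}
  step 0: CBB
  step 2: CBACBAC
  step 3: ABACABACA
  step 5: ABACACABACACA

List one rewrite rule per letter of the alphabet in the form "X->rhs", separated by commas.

  step 2 ⇒ step 3: CBACBAC ⇒ A·BA·C·A·BA·C·A
    A ↦ C
    B ↦ BA
    C ↦ A

A->C, B->BA, C->A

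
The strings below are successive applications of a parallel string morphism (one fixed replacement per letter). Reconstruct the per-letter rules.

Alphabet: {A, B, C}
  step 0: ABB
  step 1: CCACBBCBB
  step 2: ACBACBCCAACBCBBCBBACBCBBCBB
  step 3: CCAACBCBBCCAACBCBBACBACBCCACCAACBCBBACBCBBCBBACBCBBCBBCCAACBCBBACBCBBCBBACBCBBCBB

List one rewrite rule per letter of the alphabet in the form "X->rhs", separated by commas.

A->CCA, B->CBB, C->ACB

  step 2 ⇒ step 3: ACBACBCCAACBCBBCBBACBCBBCBB ⇒ CCA·ACB·CBB·CCA·ACB·CBB·ACB·ACB·CCA·CCA·ACB·CBB·ACB·CBB·CBB·ACB·CBB·CBB·CCA·ACB·CBB·ACB·CBB·CBB·ACB·CBB·CBB
    A ↦ CCA
    B ↦ CBB
    C ↦ ACB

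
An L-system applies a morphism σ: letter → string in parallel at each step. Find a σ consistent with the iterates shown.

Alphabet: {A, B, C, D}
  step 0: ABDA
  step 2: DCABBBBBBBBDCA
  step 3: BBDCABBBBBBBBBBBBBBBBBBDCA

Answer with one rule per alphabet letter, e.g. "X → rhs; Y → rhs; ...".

  step 2 ⇒ step 3: DCABBBBBBBBDCA ⇒ BB·D·CA·BB·BB·BB·BB·BB·BB·BB·BB·BB·D·CA
    A ↦ CA
    B ↦ BB
    C ↦ D
    D ↦ BB

A->CA, B->BB, C->D, D->BB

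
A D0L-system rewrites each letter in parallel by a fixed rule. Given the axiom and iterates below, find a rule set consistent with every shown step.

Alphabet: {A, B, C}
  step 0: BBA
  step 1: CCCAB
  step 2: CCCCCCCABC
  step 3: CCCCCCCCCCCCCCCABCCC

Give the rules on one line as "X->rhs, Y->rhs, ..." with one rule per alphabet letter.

A->CAB, B->C, C->CC

  step 2 ⇒ step 3: CCCCCCCABC ⇒ CC·CC·CC·CC·CC·CC·CC·CAB·C·CC
    A ↦ CAB
    B ↦ C
    C ↦ CC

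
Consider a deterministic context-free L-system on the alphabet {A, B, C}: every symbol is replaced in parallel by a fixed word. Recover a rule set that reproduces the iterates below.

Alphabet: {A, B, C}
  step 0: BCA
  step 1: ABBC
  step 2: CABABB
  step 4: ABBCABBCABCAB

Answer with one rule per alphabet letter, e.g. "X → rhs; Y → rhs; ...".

  step 1 ⇒ step 2: ABBC ⇒ C·AB·AB·B
    A ↦ C
    B ↦ AB
    C ↦ B

A->C, B->AB, C->B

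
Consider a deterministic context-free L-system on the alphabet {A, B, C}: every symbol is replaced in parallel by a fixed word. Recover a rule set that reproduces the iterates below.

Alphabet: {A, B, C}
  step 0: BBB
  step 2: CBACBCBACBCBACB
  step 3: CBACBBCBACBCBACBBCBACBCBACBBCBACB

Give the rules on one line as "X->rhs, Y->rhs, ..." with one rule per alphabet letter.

  step 2 ⇒ step 3: CBACBCBACBCBACB ⇒ CBA·CB·B·CBA·CB·CBA·CB·B·CBA·CB·CBA·CB·B·CBA·CB
    A ↦ B
    B ↦ CB
    C ↦ CBA

A->B, B->CB, C->CBA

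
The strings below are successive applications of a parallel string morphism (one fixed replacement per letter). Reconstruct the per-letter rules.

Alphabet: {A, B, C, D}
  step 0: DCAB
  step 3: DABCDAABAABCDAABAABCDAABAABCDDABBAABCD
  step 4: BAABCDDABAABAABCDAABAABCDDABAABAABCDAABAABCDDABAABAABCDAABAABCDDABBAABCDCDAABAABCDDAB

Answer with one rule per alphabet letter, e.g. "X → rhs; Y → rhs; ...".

  step 3 ⇒ step 4: DABCDAABAABCDAABAABCDAABAABCDDABBAABCD ⇒ B·AAB·CD·DA·B·AAB·AAB·CD·AAB·AAB·CD·DA·B·AAB·AAB·CD·AAB·AAB·CD·DA·B·AAB·AAB·CD·AAB·AAB·CD·DA·B·B·AAB·CD·CD·AAB·AAB·CD·DA·B
    A ↦ AAB
    B ↦ CD
    C ↦ DA
    D ↦ B

A->AAB, B->CD, C->DA, D->B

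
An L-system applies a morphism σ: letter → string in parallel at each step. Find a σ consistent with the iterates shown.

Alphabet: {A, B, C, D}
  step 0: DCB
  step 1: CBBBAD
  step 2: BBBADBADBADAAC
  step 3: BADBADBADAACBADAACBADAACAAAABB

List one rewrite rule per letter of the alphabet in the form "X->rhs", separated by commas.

A->AA, B->BAD, C->BB, D->C

  step 2 ⇒ step 3: BBBADBADBADAAC ⇒ BAD·BAD·BAD·AA·C·BAD·AA·C·BAD·AA·C·AA·AA·BB
    A ↦ AA
    B ↦ BAD
    C ↦ BB
    D ↦ C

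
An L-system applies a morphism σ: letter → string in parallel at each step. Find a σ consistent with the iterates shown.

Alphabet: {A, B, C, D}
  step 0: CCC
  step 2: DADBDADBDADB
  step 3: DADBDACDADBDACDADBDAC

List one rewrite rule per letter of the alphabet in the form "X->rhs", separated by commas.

  step 2 ⇒ step 3: DADBDADBDADB ⇒ DA·DB·DA·C·DA·DB·DA·C·DA·DB·DA·C
    A ↦ DB
    B ↦ C
    D ↦ DA
    C ↦ DA  (constrained at step 0)

A->DB, B->C, C->DA, D->DA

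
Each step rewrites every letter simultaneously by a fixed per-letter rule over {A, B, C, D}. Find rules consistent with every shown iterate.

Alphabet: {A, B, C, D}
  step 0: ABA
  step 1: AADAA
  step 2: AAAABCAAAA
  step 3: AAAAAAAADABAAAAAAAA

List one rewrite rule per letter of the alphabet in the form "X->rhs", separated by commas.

  step 2 ⇒ step 3: AAAABCAAAA ⇒ AA·AA·AA·AA·D·AB·AA·AA·AA·AA
    A ↦ AA
    B ↦ D
    C ↦ AB
  step 1 ⇒ step 2: AADAA ⇒ AA·AA·BC·AA·AA
    D ↦ BC

A->AA, B->D, C->AB, D->BC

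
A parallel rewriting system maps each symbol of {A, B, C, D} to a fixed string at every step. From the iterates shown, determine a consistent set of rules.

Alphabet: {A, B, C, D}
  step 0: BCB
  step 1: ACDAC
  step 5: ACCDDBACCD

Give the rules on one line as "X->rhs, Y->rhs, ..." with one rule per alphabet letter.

  step 0 ⇒ step 1: BCB ⇒ AC·D·AC
    B ↦ AC
    C ↦ D
    A ↦ C  (constrained at step 1)
    D ↦ B  (constrained at step 1)

A->C, B->AC, C->D, D->B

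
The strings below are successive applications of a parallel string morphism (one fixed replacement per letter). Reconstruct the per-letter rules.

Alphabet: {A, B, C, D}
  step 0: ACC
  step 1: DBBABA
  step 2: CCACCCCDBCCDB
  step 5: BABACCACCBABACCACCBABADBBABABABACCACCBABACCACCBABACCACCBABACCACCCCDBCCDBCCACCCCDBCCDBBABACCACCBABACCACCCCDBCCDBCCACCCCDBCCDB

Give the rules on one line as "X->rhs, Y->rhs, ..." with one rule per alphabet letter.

A->DB, B->CC, C->BA, D->CCA

  step 1 ⇒ step 2: DBBABA ⇒ CCA·CC·CC·DB·CC·DB
    A ↦ DB
    B ↦ CC
    D ↦ CCA
  step 0 ⇒ step 1: ACC ⇒ DB·BA·BA
    C ↦ BA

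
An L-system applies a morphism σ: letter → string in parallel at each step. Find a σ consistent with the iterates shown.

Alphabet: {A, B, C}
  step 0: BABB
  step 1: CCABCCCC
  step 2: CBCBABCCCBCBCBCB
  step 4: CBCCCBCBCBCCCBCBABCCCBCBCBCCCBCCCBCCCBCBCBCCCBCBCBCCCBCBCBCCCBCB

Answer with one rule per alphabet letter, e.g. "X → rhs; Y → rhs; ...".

A->AB, B->CC, C->CB

  step 1 ⇒ step 2: CCABCCCC ⇒ CB·CB·AB·CC·CB·CB·CB·CB
    A ↦ AB
    B ↦ CC
    C ↦ CB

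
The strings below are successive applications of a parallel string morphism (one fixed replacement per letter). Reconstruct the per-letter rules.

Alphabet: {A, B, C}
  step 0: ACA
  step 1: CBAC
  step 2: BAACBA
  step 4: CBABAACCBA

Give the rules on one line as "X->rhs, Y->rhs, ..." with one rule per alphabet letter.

A->C, B->A, C->BA

  step 1 ⇒ step 2: CBAC ⇒ BA·A·C·BA
    A ↦ C
    B ↦ A
    C ↦ BA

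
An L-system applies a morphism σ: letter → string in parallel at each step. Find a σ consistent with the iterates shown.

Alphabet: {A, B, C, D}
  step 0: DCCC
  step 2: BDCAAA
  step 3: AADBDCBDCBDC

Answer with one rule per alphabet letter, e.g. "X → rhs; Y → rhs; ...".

A->BDC, B->A, C->D, D->A

  step 2 ⇒ step 3: BDCAAA ⇒ A·A·D·BDC·BDC·BDC
    A ↦ BDC
    B ↦ A
    C ↦ D
    D ↦ A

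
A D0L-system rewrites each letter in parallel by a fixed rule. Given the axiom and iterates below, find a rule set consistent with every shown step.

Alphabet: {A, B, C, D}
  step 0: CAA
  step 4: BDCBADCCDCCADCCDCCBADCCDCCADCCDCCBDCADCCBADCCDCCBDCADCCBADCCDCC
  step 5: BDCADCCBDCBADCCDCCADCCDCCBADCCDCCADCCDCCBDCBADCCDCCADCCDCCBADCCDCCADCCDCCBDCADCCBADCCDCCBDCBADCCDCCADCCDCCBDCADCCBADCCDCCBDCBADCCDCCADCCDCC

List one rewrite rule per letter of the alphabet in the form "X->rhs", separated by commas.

  step 4 ⇒ step 5: BDCBADCCDCCADCCDCCBADCCDCCADCCDCCBDCADCCBADCCDCCBDCADCCBADCCDCC ⇒ BDC·A·DCC·BDC·B·A·DCC·DCC·A·DCC·DCC·B·A·DCC·DCC·A·DCC·DCC·BDC·B·A·DCC·DCC·A·DCC·DCC·B·A·DCC·DCC·A·DCC·DCC·BDC·A·DCC·B·A·DCC·DCC·BDC·B·A·DCC·DCC·A·DCC·DCC·BDC·A·DCC·B·A·DCC·DCC·BDC·B·A·DCC·DCC·A·DCC·DCC
    A ↦ B
    B ↦ BDC
    C ↦ DCC
    D ↦ A

A->B, B->BDC, C->DCC, D->A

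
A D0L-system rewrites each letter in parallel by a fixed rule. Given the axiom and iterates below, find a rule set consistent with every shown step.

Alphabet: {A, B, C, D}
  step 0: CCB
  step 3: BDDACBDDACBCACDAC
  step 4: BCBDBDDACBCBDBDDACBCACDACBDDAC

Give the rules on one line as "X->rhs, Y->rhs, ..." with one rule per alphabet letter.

  step 3 ⇒ step 4: BDDACBDDACBCACDAC ⇒ BC·BD·BD·D·AC·BC·BD·BD·D·AC·BC·AC·D·AC·BD·D·AC
    A ↦ D
    B ↦ BC
    C ↦ AC
    D ↦ BD

A->D, B->BC, C->AC, D->BD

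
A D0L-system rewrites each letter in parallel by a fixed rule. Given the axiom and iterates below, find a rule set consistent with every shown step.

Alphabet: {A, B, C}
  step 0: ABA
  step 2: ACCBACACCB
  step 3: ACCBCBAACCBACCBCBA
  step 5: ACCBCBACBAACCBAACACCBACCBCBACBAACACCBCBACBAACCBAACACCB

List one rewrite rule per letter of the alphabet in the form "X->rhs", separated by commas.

A->AC, B->A, C->CB

  step 2 ⇒ step 3: ACCBACACCB ⇒ AC·CB·CB·A·AC·CB·AC·CB·CB·A
    A ↦ AC
    B ↦ A
    C ↦ CB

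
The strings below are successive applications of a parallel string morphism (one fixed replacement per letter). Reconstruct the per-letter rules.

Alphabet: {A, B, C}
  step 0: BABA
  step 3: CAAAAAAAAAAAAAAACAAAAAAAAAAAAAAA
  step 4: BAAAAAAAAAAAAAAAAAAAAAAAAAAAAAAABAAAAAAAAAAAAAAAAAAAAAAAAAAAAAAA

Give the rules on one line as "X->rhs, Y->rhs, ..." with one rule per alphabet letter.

A->AA, B->CA, C->BA

  step 3 ⇒ step 4: CAAAAAAAAAAAAAAACAAAAAAAAAAAAAAA ⇒ BA·AA·AA·AA·AA·AA·AA·AA·AA·AA·AA·AA·AA·AA·AA·AA·BA·AA·AA·AA·AA·AA·AA·AA·AA·AA·AA·AA·AA·AA·AA·AA
    A ↦ AA
    C ↦ BA
    B ↦ CA  (constrained at step 0)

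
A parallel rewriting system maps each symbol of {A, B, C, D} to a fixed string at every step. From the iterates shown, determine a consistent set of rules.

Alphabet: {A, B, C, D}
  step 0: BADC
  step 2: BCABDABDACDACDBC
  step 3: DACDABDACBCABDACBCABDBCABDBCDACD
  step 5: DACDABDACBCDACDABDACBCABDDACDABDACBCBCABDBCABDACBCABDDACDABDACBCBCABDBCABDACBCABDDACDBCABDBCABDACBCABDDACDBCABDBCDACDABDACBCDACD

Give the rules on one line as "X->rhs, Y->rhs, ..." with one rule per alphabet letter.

A->AB, B->DAC, C->D, D->BC

  step 2 ⇒ step 3: BCABDABDACDACDBC ⇒ DAC·D·AB·DAC·BC·AB·DAC·BC·AB·D·BC·AB·D·BC·DAC·D
    A ↦ AB
    B ↦ DAC
    C ↦ D
    D ↦ BC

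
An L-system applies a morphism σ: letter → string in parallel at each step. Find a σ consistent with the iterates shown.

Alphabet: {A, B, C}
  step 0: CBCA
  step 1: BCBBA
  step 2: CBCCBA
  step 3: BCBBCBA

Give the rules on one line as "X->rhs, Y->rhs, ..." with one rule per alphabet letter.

A->BA, B->C, C->B

  step 2 ⇒ step 3: CBCCBA ⇒ B·C·B·B·C·BA
    A ↦ BA
    B ↦ C
    C ↦ B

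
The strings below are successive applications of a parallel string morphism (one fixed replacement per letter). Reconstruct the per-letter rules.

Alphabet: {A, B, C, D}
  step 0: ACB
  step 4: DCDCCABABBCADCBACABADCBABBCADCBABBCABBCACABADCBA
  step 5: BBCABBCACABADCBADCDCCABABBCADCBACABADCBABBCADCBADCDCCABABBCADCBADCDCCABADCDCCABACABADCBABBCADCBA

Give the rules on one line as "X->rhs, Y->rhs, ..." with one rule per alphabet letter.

  step 4 ⇒ step 5: DCDCCABABBCADCBACABADCBABBCADCBABBCABBCACABADCBA ⇒ BB·CA·BB·CA·CA·BA·DC·BA·DC·DC·CA·BA·BB·CA·DC·BA·CA·BA·DC·BA·BB·CA·DC·BA·DC·DC·CA·BA·BB·CA·DC·BA·DC·DC·CA·BA·DC·DC·CA·BA·CA·BA·DC·BA·BB·CA·DC·BA
    A ↦ BA
    B ↦ DC
    C ↦ CA
    D ↦ BB

A->BA, B->DC, C->CA, D->BB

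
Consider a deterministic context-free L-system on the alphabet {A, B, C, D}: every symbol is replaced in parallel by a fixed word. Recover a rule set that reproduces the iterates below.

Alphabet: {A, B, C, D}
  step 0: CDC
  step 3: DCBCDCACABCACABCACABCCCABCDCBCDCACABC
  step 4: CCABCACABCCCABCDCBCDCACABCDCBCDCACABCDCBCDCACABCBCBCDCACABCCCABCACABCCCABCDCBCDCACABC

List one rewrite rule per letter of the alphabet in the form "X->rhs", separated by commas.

A->DC, B->ACA, C->BC, D->CCA

  step 3 ⇒ step 4: DCBCDCACABCACABCACABCCCABCDCBCDCACABC ⇒ CCA·BC·ACA·BC·CCA·BC·DC·BC·DC·ACA·BC·DC·BC·DC·ACA·BC·DC·BC·DC·ACA·BC·BC·BC·DC·ACA·BC·CCA·BC·ACA·BC·CCA·BC·DC·BC·DC·ACA·BC
    A ↦ DC
    B ↦ ACA
    C ↦ BC
    D ↦ CCA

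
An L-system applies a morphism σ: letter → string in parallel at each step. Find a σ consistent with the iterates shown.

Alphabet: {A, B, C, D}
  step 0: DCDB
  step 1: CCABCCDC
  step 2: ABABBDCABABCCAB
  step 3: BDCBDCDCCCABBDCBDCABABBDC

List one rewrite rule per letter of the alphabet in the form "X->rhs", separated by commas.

A->B, B->DC, C->AB, D->CC

  step 2 ⇒ step 3: ABABBDCABABCCAB ⇒ B·DC·B·DC·DC·CC·AB·B·DC·B·DC·AB·AB·B·DC
    A ↦ B
    B ↦ DC
    C ↦ AB
    D ↦ CC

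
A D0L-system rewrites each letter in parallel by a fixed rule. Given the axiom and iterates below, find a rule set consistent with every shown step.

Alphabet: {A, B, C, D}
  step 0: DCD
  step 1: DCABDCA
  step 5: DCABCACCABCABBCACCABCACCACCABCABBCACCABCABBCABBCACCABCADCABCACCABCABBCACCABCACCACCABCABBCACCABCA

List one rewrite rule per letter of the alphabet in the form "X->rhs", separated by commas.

  step 0 ⇒ step 1: DCD ⇒ DCA·B·DCA
    C ↦ B
    D ↦ DCA
    A ↦ CA  (constrained at step 1)
    B ↦ CCA  (constrained at step 1)

A->CA, B->CCA, C->B, D->DCA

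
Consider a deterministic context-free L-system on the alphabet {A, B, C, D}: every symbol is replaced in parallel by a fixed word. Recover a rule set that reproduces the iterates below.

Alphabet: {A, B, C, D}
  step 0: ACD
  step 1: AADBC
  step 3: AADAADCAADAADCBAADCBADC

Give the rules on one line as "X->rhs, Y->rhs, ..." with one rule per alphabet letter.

  step 0 ⇒ step 1: ACD ⇒ AAD·B·C
    A ↦ AAD
    C ↦ B
    D ↦ C
    B ↦ ADC  (constrained at step 1)

A->AAD, B->ADC, C->B, D->C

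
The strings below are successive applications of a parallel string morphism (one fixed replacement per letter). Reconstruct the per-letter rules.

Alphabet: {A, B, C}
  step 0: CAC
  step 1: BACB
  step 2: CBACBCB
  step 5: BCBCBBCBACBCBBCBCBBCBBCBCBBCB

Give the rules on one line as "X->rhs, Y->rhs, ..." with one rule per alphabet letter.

A->AC, B->CB, C->B

  step 1 ⇒ step 2: BACB ⇒ CB·AC·B·CB
    A ↦ AC
    B ↦ CB
    C ↦ B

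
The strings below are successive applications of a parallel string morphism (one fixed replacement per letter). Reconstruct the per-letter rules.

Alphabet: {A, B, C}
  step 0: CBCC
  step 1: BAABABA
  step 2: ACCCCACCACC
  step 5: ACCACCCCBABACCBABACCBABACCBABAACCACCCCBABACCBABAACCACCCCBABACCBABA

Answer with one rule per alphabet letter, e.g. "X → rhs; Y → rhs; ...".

A->CC, B->A, C->BA

  step 1 ⇒ step 2: BAABABA ⇒ A·CC·CC·A·CC·A·CC
    A ↦ CC
    B ↦ A
  step 0 ⇒ step 1: CBCC ⇒ BA·A·BA·BA
    C ↦ BA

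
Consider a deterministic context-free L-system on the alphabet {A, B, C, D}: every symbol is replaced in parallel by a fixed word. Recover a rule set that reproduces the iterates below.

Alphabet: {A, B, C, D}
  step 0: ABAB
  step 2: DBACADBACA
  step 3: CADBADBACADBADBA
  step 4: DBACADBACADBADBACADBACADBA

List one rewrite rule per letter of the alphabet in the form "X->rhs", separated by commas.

A->BA, B->D, C->D, D->CA

  step 3 ⇒ step 4: CADBADBACADBADBA ⇒ D·BA·CA·D·BA·CA·D·BA·D·BA·CA·D·BA·CA·D·BA
    A ↦ BA
    B ↦ D
    C ↦ D
    D ↦ CA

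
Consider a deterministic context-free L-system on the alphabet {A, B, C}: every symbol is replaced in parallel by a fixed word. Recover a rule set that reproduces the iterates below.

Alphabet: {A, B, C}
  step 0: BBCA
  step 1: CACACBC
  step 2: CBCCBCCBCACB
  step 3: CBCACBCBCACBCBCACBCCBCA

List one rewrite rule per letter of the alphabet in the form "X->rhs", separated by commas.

A->C, B->CA, C->CB

  step 2 ⇒ step 3: CBCCBCCBCACB ⇒ CB·CA·CB·CB·CA·CB·CB·CA·CB·C·CB·CA
    A ↦ C
    B ↦ CA
    C ↦ CB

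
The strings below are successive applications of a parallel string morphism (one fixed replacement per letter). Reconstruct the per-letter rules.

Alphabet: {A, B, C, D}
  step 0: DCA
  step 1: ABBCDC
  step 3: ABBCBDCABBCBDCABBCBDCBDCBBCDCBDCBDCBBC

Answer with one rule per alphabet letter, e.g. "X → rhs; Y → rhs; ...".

A->DC, B->BDC, C->BBC, D->A

  step 0 ⇒ step 1: DCA ⇒ A·BBC·DC
    A ↦ DC
    C ↦ BBC
    D ↦ A
    B ↦ BDC  (constrained at step 1)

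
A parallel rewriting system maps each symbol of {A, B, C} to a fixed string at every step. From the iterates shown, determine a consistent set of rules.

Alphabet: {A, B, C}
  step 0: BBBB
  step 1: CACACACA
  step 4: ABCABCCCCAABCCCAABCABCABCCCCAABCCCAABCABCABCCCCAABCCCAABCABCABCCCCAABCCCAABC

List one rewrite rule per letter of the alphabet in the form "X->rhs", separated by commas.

  step 0 ⇒ step 1: BBBB ⇒ CA·CA·CA·CA
    B ↦ CA
    A ↦ C  (constrained at step 1)
    C ↦ ABC  (constrained at step 1)

A->C, B->CA, C->ABC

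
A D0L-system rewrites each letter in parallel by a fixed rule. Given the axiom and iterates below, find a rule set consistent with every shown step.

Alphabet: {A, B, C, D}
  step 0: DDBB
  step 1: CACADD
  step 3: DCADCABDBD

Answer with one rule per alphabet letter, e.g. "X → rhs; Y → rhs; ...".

  step 0 ⇒ step 1: DDBB ⇒ CA·CA·D·D
    B ↦ D
    D ↦ CA
    A ↦ D  (constrained at step 1)
    C ↦ B  (constrained at step 1)

A->D, B->D, C->B, D->CA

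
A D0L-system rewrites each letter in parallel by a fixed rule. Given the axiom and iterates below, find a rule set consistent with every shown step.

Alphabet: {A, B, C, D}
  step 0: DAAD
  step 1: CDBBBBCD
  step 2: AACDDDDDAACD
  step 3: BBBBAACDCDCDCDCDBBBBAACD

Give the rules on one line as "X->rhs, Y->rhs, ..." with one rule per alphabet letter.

A->BB, B->D, C->AA, D->CD

  step 2 ⇒ step 3: AACDDDDDAACD ⇒ BB·BB·AA·CD·CD·CD·CD·CD·BB·BB·AA·CD
    A ↦ BB
    C ↦ AA
    D ↦ CD
  step 1 ⇒ step 2: CDBBBBCD ⇒ AA·CD·D·D·D·D·AA·CD
    B ↦ D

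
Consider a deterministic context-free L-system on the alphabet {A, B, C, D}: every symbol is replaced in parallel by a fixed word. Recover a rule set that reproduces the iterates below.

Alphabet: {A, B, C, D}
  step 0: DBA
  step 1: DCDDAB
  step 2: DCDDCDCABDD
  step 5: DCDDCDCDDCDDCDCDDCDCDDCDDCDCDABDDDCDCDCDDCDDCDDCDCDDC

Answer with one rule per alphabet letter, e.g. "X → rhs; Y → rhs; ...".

  step 1 ⇒ step 2: DCDDAB ⇒ DC·D·DC·DC·AB·DD
    A ↦ AB
    B ↦ DD
    C ↦ D
    D ↦ DC

A->AB, B->DD, C->D, D->DC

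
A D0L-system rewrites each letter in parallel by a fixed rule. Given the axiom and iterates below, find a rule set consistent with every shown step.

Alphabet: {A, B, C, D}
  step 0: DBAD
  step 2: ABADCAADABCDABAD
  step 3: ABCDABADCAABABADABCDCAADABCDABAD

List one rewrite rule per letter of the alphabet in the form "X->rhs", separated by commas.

A->AB, B->CD, C->CA, D->AD

  step 2 ⇒ step 3: ABADCAADABCDABAD ⇒ AB·CD·AB·AD·CA·AB·AB·AD·AB·CD·CA·AD·AB·CD·AB·AD
    A ↦ AB
    B ↦ CD
    C ↦ CA
    D ↦ AD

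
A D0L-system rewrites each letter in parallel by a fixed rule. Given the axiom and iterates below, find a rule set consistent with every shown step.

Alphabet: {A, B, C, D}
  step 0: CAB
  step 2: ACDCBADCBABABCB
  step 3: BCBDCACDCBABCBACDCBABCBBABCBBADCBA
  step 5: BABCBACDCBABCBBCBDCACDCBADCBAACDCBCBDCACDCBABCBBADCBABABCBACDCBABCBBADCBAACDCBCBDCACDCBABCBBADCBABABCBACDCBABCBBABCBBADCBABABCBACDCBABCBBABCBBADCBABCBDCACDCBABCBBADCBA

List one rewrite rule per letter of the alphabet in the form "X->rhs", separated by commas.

A->BCB, B->BA, C->DC, D->AC

  step 2 ⇒ step 3: ACDCBADCBABABCB ⇒ BCB·DC·AC·DC·BA·BCB·AC·DC·BA·BCB·BA·BCB·BA·DC·BA
    A ↦ BCB
    B ↦ BA
    C ↦ DC
    D ↦ AC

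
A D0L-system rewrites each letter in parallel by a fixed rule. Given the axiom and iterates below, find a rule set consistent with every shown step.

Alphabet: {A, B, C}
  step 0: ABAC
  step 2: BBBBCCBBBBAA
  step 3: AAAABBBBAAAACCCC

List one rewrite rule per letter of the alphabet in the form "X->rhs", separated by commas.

  step 2 ⇒ step 3: BBBBCCBBBBAA ⇒ A·A·A·A·BB·BB·A·A·A·A·CC·CC
    A ↦ CC
    B ↦ A
    C ↦ BB

A->CC, B->A, C->BB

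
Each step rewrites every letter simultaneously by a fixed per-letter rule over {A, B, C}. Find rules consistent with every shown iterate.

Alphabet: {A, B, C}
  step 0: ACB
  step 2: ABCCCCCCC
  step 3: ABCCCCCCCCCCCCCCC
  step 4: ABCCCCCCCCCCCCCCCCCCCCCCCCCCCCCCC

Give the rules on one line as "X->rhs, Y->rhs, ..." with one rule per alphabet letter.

A->AB, B->C, C->CC

  step 3 ⇒ step 4: ABCCCCCCCCCCCCCCC ⇒ AB·C·CC·CC·CC·CC·CC·CC·CC·CC·CC·CC·CC·CC·CC·CC·CC
    A ↦ AB
    B ↦ C
    C ↦ CC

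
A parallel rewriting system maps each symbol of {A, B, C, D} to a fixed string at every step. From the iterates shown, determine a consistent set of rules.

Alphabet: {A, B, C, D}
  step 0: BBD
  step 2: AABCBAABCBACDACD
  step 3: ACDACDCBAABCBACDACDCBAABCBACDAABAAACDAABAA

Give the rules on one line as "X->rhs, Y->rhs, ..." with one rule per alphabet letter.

  step 2 ⇒ step 3: AABCBAABCBACDACD ⇒ ACD·ACD·CB·AAB·CB·ACD·ACD·CB·AAB·CB·ACD·AAB·AA·ACD·AAB·AA
    A ↦ ACD
    B ↦ CB
    C ↦ AAB
    D ↦ AA

A->ACD, B->CB, C->AAB, D->AA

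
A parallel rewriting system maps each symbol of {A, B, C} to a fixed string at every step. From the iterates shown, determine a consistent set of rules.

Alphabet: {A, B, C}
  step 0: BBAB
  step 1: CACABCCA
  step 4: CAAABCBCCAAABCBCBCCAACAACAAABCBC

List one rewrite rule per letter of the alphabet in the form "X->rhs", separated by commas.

A->BC, B->CA, C->A

  step 0 ⇒ step 1: BBAB ⇒ CA·CA·BC·CA
    A ↦ BC
    B ↦ CA
    C ↦ A  (constrained at step 1)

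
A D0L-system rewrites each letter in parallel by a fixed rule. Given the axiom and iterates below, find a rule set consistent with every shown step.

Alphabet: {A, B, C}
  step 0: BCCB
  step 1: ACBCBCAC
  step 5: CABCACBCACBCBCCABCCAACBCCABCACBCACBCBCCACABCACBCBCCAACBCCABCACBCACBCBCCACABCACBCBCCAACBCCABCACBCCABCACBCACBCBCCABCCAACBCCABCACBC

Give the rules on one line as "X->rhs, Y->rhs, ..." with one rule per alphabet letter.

A->CA, B->AC, C->BC

  step 0 ⇒ step 1: BCCB ⇒ AC·BC·BC·AC
    B ↦ AC
    C ↦ BC
    A ↦ CA  (constrained at step 1)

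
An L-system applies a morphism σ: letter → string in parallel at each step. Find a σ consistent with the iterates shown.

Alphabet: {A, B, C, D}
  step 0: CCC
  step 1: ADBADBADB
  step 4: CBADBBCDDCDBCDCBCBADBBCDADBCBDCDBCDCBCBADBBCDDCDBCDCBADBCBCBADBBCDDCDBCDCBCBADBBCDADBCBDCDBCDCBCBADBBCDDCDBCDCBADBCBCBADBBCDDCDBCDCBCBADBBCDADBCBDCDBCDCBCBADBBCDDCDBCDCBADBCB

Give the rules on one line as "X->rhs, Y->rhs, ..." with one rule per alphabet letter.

A->DCD, B->CB, C->ADB, D->BCD

  step 0 ⇒ step 1: CCC ⇒ ADB·ADB·ADB
    C ↦ ADB
    A ↦ DCD  (constrained at step 1)
    B ↦ CB  (constrained at step 1)
    D ↦ BCD  (constrained at step 1)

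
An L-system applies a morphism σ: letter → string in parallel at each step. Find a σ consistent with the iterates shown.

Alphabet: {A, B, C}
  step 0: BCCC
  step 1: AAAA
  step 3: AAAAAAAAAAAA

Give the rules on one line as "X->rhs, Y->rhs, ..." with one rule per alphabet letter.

A->CBB, B->A, C->A

  step 0 ⇒ step 1: BCCC ⇒ A·A·A·A
    B ↦ A
    C ↦ A
    A ↦ CBB  (constrained at step 1)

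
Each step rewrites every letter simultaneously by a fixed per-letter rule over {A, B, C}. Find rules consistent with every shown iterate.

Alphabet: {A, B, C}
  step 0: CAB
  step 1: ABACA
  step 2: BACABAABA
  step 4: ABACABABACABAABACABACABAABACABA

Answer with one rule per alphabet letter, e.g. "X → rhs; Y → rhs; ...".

A->BA, B->CA, C->A

  step 1 ⇒ step 2: ABACA ⇒ BA·CA·BA·A·BA
    A ↦ BA
    B ↦ CA
    C ↦ A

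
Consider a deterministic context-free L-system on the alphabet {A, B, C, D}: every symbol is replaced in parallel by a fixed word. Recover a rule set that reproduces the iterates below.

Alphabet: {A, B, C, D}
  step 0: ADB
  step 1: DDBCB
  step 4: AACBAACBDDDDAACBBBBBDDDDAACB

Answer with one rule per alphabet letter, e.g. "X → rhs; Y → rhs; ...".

A->DD, B->CB, C->AA, D->B

  step 0 ⇒ step 1: ADB ⇒ DD·B·CB
    A ↦ DD
    B ↦ CB
    D ↦ B
    C ↦ AA  (constrained at step 1)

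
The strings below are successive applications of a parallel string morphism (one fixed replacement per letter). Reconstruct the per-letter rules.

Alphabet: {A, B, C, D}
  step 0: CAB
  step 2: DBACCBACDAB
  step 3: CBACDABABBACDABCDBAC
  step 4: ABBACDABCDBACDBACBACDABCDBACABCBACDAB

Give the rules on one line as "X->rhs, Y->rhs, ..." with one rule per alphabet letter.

  step 3 ⇒ step 4: CBACDABABBACDABCDBAC ⇒ AB·BAC·D·AB·C·D·BAC·D·BAC·BAC·D·AB·C·D·BAC·AB·C·BAC·D·AB
    A ↦ D
    B ↦ BAC
    C ↦ AB
    D ↦ C

A->D, B->BAC, C->AB, D->C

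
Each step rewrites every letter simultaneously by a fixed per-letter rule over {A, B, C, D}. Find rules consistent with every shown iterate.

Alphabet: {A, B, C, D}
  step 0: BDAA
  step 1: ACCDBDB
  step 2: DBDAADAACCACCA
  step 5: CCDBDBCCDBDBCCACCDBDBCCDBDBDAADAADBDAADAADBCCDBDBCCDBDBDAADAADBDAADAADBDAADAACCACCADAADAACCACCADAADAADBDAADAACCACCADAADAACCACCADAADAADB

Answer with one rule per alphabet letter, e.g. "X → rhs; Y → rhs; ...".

  step 1 ⇒ step 2: ACCDBDB ⇒ DB·DAA·DAA·CC·A·CC·A
    A ↦ DB
    B ↦ A
    C ↦ DAA
    D ↦ CC

A->DB, B->A, C->DAA, D->CC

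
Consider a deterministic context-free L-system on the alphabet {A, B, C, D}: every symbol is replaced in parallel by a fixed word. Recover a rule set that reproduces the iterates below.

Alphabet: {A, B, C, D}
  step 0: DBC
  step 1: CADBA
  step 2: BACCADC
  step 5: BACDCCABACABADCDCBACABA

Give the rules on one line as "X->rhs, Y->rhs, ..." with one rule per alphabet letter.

A->C, B->D, C->BA, D->CA

  step 1 ⇒ step 2: CADBA ⇒ BA·C·CA·D·C
    A ↦ C
    B ↦ D
    C ↦ BA
    D ↦ CA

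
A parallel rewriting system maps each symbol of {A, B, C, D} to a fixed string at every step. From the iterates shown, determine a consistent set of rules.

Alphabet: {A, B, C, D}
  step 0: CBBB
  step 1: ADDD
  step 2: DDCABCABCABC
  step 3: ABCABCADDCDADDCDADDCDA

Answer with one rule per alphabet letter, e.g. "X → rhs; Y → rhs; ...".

  step 2 ⇒ step 3: DDCABCABCABC ⇒ ABC·ABC·A·DDC·D·A·DDC·D·A·DDC·D·A
    A ↦ DDC
    B ↦ D
    C ↦ A
    D ↦ ABC

A->DDC, B->D, C->A, D->ABC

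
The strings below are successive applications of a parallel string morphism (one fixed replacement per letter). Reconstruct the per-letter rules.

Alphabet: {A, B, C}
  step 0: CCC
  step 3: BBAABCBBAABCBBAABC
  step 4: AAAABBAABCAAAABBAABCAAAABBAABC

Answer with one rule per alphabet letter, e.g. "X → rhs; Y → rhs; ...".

  step 3 ⇒ step 4: BBAABCBBAABCBBAABC ⇒ AA·AA·B·B·AA·BC·AA·AA·B·B·AA·BC·AA·AA·B·B·AA·BC
    A ↦ B
    B ↦ AA
    C ↦ BC

A->B, B->AA, C->BC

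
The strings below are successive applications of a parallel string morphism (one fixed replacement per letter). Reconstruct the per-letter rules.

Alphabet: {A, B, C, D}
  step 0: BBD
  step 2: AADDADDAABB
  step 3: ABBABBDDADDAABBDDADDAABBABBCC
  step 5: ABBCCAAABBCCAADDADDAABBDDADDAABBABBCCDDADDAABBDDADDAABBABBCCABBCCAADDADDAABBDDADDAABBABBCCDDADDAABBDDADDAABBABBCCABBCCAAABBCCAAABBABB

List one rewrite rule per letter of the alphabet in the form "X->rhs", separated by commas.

A->ABB, B->C, C->A, D->DDA

  step 2 ⇒ step 3: AADDADDAABB ⇒ ABB·ABB·DDA·DDA·ABB·DDA·DDA·ABB·ABB·C·C
    A ↦ ABB
    B ↦ C
    D ↦ DDA
    C ↦ A  (constrained at step 3)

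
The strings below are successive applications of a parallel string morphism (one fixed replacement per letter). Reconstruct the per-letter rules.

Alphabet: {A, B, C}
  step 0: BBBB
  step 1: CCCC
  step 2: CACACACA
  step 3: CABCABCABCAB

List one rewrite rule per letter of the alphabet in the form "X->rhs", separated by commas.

A->B, B->C, C->CA

  step 2 ⇒ step 3: CACACACA ⇒ CA·B·CA·B·CA·B·CA·B
    A ↦ B
    C ↦ CA
  step 0 ⇒ step 1: BBBB ⇒ C·C·C·C
    B ↦ C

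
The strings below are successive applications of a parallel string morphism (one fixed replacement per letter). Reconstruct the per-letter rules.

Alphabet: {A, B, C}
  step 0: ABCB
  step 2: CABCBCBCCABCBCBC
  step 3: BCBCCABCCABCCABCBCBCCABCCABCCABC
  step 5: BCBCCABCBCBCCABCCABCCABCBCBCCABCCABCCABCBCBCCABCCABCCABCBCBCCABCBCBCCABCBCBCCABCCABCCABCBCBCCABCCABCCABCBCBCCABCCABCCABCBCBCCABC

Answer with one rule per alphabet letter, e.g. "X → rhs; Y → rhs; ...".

  step 2 ⇒ step 3: CABCBCBCCABCBCBC ⇒ BC·BC·CA·BC·CA·BC·CA·BC·BC·BC·CA·BC·CA·BC·CA·BC
    A ↦ BC
    B ↦ CA
    C ↦ BC

A->BC, B->CA, C->BC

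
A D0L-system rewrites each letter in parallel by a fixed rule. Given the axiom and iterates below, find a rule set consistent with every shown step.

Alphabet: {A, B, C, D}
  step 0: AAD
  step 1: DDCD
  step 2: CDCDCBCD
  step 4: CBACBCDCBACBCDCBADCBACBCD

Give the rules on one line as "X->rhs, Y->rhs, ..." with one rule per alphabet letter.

  step 1 ⇒ step 2: DDCD ⇒ CD·CD·CB·CD
    C ↦ CB
    D ↦ CD
  step 0 ⇒ step 1: AAD ⇒ D·D·CD
    A ↦ D
    B ↦ A  (constrained at step 2)

A->D, B->A, C->CB, D->CD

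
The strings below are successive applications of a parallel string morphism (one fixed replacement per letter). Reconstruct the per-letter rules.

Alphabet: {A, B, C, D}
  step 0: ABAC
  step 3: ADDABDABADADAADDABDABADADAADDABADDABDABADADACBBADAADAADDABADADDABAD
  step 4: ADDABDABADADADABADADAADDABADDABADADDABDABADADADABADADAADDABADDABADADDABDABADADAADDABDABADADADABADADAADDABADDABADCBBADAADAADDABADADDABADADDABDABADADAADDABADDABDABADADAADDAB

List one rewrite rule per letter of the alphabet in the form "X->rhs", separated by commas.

A->AD, B->ADA, C->CBB, D->DAB

  step 3 ⇒ step 4: ADDABDABADADAADDABDABADADAADDABADDABDABADADACBBADAADAADDABADADDABAD ⇒ AD·DAB·DAB·AD·ADA·DAB·AD·ADA·AD·DAB·AD·DAB·AD·AD·DAB·DAB·AD·ADA·DAB·AD·ADA·AD·DAB·AD·DAB·AD·AD·DAB·DAB·AD·ADA·AD·DAB·DAB·AD·ADA·DAB·AD·ADA·AD·DAB·AD·DAB·AD·CBB·ADA·ADA·AD·DAB·AD·AD·DAB·AD·AD·DAB·DAB·AD·ADA·AD·DAB·AD·DAB·DAB·AD·ADA·AD·DAB
    A ↦ AD
    B ↦ ADA
    C ↦ CBB
    D ↦ DAB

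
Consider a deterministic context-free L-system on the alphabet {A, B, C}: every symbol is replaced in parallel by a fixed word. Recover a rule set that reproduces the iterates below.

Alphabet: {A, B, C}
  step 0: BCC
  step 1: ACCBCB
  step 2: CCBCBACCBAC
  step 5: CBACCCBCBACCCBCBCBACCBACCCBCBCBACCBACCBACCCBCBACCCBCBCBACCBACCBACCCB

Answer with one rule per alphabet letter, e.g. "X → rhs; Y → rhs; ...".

  step 1 ⇒ step 2: ACCBCB ⇒ C·CB·CB·AC·CB·AC
    A ↦ C
    B ↦ AC
    C ↦ CB

A->C, B->AC, C->CB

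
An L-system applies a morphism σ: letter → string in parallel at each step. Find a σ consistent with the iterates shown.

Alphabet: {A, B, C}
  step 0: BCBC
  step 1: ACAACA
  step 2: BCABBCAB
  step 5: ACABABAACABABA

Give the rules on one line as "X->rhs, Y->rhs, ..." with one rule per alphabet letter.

A->B, B->A, C->CA

  step 1 ⇒ step 2: ACAACA ⇒ B·CA·B·B·CA·B
    A ↦ B
    C ↦ CA
  step 0 ⇒ step 1: BCBC ⇒ A·CA·A·CA
    B ↦ A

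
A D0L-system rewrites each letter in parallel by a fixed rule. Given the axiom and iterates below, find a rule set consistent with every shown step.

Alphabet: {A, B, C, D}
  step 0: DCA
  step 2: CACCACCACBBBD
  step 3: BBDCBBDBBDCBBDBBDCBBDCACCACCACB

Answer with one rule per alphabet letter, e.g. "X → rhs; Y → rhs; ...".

  step 2 ⇒ step 3: CACCACCACBBBD ⇒ BBD·C·BBD·BBD·C·BBD·BBD·C·BBD·CAC·CAC·CAC·B
    A ↦ C
    B ↦ CAC
    C ↦ BBD
    D ↦ B

A->C, B->CAC, C->BBD, D->B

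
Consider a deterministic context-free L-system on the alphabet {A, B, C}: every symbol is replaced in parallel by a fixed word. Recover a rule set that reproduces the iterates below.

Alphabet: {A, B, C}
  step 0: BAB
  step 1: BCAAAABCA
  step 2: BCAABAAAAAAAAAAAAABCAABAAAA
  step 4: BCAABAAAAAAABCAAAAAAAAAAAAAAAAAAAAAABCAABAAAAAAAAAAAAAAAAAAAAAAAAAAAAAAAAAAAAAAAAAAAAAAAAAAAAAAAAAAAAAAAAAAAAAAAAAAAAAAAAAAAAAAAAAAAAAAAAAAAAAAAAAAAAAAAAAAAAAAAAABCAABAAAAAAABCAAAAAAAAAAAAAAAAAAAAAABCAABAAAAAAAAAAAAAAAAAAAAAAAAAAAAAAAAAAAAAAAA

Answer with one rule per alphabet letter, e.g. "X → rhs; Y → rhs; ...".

  step 1 ⇒ step 2: BCAAAABCA ⇒ BCA·ABA·AAA·AAA·AAA·AAA·BCA·ABA·AAA
    A ↦ AAA
    B ↦ BCA
    C ↦ ABA

A->AAA, B->BCA, C->ABA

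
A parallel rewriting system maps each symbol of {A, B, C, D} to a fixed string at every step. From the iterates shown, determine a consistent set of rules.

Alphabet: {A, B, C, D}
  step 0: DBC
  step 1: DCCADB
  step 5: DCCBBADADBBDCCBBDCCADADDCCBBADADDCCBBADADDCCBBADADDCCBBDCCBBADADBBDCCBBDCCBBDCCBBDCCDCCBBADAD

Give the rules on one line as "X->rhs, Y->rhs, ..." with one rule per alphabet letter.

A->BB, B->AD, C->B, D->DCC

  step 0 ⇒ step 1: DBC ⇒ DCC·AD·B
    B ↦ AD
    C ↦ B
    D ↦ DCC
    A ↦ BB  (constrained at step 1)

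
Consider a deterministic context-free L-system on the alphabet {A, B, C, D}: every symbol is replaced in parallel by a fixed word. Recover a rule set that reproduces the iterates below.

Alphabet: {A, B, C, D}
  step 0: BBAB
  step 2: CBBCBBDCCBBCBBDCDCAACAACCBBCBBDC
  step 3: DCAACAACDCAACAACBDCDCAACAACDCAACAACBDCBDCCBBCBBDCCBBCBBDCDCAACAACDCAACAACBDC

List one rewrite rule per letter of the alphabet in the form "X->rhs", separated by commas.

A->CBB, B->AAC, C->DC, D->B

  step 2 ⇒ step 3: CBBCBBDCCBBCBBDCDCAACAACCBBCBBDC ⇒ DC·AAC·AAC·DC·AAC·AAC·B·DC·DC·AAC·AAC·DC·AAC·AAC·B·DC·B·DC·CBB·CBB·DC·CBB·CBB·DC·DC·AAC·AAC·DC·AAC·AAC·B·DC
    A ↦ CBB
    B ↦ AAC
    C ↦ DC
    D ↦ B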